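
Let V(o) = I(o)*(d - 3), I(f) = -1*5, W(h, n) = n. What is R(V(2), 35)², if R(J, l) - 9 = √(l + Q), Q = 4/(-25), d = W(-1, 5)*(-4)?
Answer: (45 + √871)²/25 ≈ 222.09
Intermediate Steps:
I(f) = -5
d = -20 (d = 5*(-4) = -20)
V(o) = 115 (V(o) = -5*(-20 - 3) = -5*(-23) = 115)
Q = -4/25 (Q = 4*(-1/25) = -4/25 ≈ -0.16000)
R(J, l) = 9 + √(-4/25 + l) (R(J, l) = 9 + √(l - 4/25) = 9 + √(-4/25 + l))
R(V(2), 35)² = (9 + √(-4 + 25*35)/5)² = (9 + √(-4 + 875)/5)² = (9 + √871/5)²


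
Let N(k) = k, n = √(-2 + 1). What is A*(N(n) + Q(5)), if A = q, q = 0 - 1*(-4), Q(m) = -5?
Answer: -20 + 4*I ≈ -20.0 + 4.0*I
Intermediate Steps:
q = 4 (q = 0 + 4 = 4)
A = 4
n = I (n = √(-1) = I ≈ 1.0*I)
A*(N(n) + Q(5)) = 4*(I - 5) = 4*(-5 + I) = -20 + 4*I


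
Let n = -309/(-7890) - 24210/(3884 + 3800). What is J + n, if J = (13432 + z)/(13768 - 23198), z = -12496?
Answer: -7648524322/2382126445 ≈ -3.2108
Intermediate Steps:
n = -7860106/2526115 (n = -309*(-1/7890) - 24210/7684 = 103/2630 - 24210*1/7684 = 103/2630 - 12105/3842 = -7860106/2526115 ≈ -3.1115)
J = -468/4715 (J = (13432 - 12496)/(13768 - 23198) = 936/(-9430) = 936*(-1/9430) = -468/4715 ≈ -0.099258)
J + n = -468/4715 - 7860106/2526115 = -7648524322/2382126445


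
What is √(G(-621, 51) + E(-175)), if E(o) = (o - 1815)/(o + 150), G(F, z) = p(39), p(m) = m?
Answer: √2965/5 ≈ 10.890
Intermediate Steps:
G(F, z) = 39
E(o) = (-1815 + o)/(150 + o)
√(G(-621, 51) + E(-175)) = √(39 + (-1815 - 175)/(150 - 175)) = √(39 - 1990/(-25)) = √(39 - 1/25*(-1990)) = √(39 + 398/5) = √(593/5) = √2965/5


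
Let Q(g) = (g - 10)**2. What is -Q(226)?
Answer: -46656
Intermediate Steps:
Q(g) = (-10 + g)**2
-Q(226) = -(-10 + 226)**2 = -1*216**2 = -1*46656 = -46656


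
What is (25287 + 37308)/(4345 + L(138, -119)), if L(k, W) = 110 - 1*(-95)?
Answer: 963/70 ≈ 13.757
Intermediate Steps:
L(k, W) = 205 (L(k, W) = 110 + 95 = 205)
(25287 + 37308)/(4345 + L(138, -119)) = (25287 + 37308)/(4345 + 205) = 62595/4550 = 62595*(1/4550) = 963/70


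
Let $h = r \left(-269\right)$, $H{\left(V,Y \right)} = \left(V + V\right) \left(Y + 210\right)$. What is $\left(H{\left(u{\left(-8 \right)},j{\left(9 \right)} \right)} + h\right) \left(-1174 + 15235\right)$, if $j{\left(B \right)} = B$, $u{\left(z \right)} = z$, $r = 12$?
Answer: $-94658652$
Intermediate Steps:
$H{\left(V,Y \right)} = 2 V \left(210 + Y\right)$
$h = -3228$ ($h = 12 \left(-269\right) = -3228$)
$\left(H{\left(u{\left(-8 \right)},j{\left(9 \right)} \right)} + h\right) \left(-1174 + 15235\right) = \left(2 \left(-8\right) \left(210 + 9\right) - 3228\right) \left(-1174 + 15235\right) = \left(2 \left(-8\right) 219 - 3228\right) 14061 = \left(-3504 - 3228\right) 14061 = \left(-6732\right) 14061 = -94658652$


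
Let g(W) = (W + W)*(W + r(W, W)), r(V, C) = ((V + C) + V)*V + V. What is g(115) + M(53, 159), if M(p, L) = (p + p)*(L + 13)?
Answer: 9196382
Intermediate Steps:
M(p, L) = 2*p*(13 + L) (M(p, L) = (2*p)*(13 + L) = 2*p*(13 + L))
r(V, C) = V + V*(C + 2*V) (r(V, C) = ((C + V) + V)*V + V = (C + 2*V)*V + V = V*(C + 2*V) + V = V + V*(C + 2*V))
g(W) = 2*W*(W + W*(1 + 3*W)) (g(W) = (W + W)*(W + W*(1 + W + 2*W)) = (2*W)*(W + W*(1 + 3*W)) = 2*W*(W + W*(1 + 3*W)))
g(115) + M(53, 159) = 115²*(4 + 6*115) + 2*53*(13 + 159) = 13225*(4 + 690) + 2*53*172 = 13225*694 + 18232 = 9178150 + 18232 = 9196382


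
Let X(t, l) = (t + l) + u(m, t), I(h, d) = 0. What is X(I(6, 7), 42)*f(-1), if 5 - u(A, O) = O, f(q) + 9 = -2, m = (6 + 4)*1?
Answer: -517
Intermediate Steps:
m = 10 (m = 10*1 = 10)
f(q) = -11 (f(q) = -9 - 2 = -11)
u(A, O) = 5 - O
X(t, l) = 5 + l (X(t, l) = (t + l) + (5 - t) = (l + t) + (5 - t) = 5 + l)
X(I(6, 7), 42)*f(-1) = (5 + 42)*(-11) = 47*(-11) = -517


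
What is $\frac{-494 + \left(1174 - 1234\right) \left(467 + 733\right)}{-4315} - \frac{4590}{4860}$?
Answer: $\frac{1231537}{77670} \approx 15.856$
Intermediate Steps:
$\frac{-494 + \left(1174 - 1234\right) \left(467 + 733\right)}{-4315} - \frac{4590}{4860} = \left(-494 - 72000\right) \left(- \frac{1}{4315}\right) - \frac{17}{18} = \left(-72494\right) \left(- \frac{1}{4315}\right) - \frac{17}{18} = \frac{72494}{4315} - \frac{17}{18} = \frac{1231537}{77670}$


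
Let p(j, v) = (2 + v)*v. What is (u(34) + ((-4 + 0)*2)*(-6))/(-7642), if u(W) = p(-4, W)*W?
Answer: -20832/3821 ≈ -5.4520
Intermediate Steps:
p(j, v) = v*(2 + v)
u(W) = W²*(2 + W) (u(W) = (W*(2 + W))*W = W²*(2 + W))
(u(34) + ((-4 + 0)*2)*(-6))/(-7642) = (34²*(2 + 34) + ((-4 + 0)*2)*(-6))/(-7642) = (1156*36 - 4*2*(-6))*(-1/7642) = (41616 - 8*(-6))*(-1/7642) = (41616 + 48)*(-1/7642) = 41664*(-1/7642) = -20832/3821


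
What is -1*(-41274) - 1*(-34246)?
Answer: 75520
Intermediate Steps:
-1*(-41274) - 1*(-34246) = 41274 + 34246 = 75520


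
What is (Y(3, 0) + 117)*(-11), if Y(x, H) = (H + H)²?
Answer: -1287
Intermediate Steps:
Y(x, H) = 4*H² (Y(x, H) = (2*H)² = 4*H²)
(Y(3, 0) + 117)*(-11) = (4*0² + 117)*(-11) = (4*0 + 117)*(-11) = (0 + 117)*(-11) = 117*(-11) = -1287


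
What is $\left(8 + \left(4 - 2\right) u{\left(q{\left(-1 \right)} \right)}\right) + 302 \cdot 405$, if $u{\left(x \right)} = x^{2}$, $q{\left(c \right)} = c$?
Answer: $122320$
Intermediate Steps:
$\left(8 + \left(4 - 2\right) u{\left(q{\left(-1 \right)} \right)}\right) + 302 \cdot 405 = \left(8 + \left(4 - 2\right) \left(-1\right)^{2}\right) + 302 \cdot 405 = \left(8 + \left(4 - 2\right) 1\right) + 122310 = \left(8 + 2 \cdot 1\right) + 122310 = \left(8 + 2\right) + 122310 = 10 + 122310 = 122320$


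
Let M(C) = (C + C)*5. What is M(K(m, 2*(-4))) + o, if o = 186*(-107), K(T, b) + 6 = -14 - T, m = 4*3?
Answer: -20222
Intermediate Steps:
m = 12
K(T, b) = -20 - T (K(T, b) = -6 + (-14 - T) = -20 - T)
o = -19902
M(C) = 10*C (M(C) = (2*C)*5 = 10*C)
M(K(m, 2*(-4))) + o = 10*(-20 - 1*12) - 19902 = 10*(-20 - 12) - 19902 = 10*(-32) - 19902 = -320 - 19902 = -20222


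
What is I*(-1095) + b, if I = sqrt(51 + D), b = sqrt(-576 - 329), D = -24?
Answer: -3285*sqrt(3) + I*sqrt(905) ≈ -5689.8 + 30.083*I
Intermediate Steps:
b = I*sqrt(905) (b = sqrt(-905) = I*sqrt(905) ≈ 30.083*I)
I = 3*sqrt(3) (I = sqrt(51 - 24) = sqrt(27) = 3*sqrt(3) ≈ 5.1962)
I*(-1095) + b = (3*sqrt(3))*(-1095) + I*sqrt(905) = -3285*sqrt(3) + I*sqrt(905)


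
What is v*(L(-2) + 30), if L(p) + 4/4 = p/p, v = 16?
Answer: 480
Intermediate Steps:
L(p) = 0 (L(p) = -1 + p/p = -1 + 1 = 0)
v*(L(-2) + 30) = 16*(0 + 30) = 16*30 = 480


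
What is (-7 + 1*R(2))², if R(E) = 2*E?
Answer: 9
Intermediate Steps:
(-7 + 1*R(2))² = (-7 + 1*(2*2))² = (-7 + 1*4)² = (-7 + 4)² = (-3)² = 9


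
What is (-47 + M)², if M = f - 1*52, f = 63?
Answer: 1296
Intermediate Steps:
M = 11 (M = 63 - 1*52 = 63 - 52 = 11)
(-47 + M)² = (-47 + 11)² = (-36)² = 1296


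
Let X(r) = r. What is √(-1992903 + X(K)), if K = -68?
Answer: I*√1992971 ≈ 1411.7*I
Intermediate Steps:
√(-1992903 + X(K)) = √(-1992903 - 68) = √(-1992971) = I*√1992971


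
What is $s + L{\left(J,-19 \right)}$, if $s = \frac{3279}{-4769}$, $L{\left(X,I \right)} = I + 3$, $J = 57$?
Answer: $- \frac{79583}{4769} \approx -16.688$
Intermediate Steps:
$L{\left(X,I \right)} = 3 + I$
$s = - \frac{3279}{4769}$ ($s = 3279 \left(- \frac{1}{4769}\right) = - \frac{3279}{4769} \approx -0.68757$)
$s + L{\left(J,-19 \right)} = - \frac{3279}{4769} + \left(3 - 19\right) = - \frac{3279}{4769} - 16 = - \frac{79583}{4769}$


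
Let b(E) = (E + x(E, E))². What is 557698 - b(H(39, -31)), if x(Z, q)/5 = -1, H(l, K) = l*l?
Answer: -1740558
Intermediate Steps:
H(l, K) = l²
x(Z, q) = -5 (x(Z, q) = 5*(-1) = -5)
b(E) = (-5 + E)² (b(E) = (E - 5)² = (-5 + E)²)
557698 - b(H(39, -31)) = 557698 - (-5 + 39²)² = 557698 - (-5 + 1521)² = 557698 - 1*1516² = 557698 - 1*2298256 = 557698 - 2298256 = -1740558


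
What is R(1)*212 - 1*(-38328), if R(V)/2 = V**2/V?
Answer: 38752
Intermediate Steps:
R(V) = 2*V (R(V) = 2*(V**2/V) = 2*V)
R(1)*212 - 1*(-38328) = (2*1)*212 - 1*(-38328) = 2*212 + 38328 = 424 + 38328 = 38752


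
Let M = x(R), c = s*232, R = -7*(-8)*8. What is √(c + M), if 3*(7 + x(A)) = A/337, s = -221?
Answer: I*√52412889831/1011 ≈ 226.45*I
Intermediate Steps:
R = 448 (R = 56*8 = 448)
c = -51272 (c = -221*232 = -51272)
x(A) = -7 + A/1011 (x(A) = -7 + (A/337)/3 = -7 + A/1011)
M = -6629/1011 (M = -7 + (1/1011)*448 = -7 + 448/1011 = -6629/1011 ≈ -6.5569)
√(c + M) = √(-51272 - 6629/1011) = √(-51842621/1011) = I*√52412889831/1011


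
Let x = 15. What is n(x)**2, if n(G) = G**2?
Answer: 50625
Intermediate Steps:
n(x)**2 = (15**2)**2 = 225**2 = 50625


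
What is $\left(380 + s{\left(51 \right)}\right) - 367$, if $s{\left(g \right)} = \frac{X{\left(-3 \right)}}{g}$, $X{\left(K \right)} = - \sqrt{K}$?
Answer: $13 - \frac{i \sqrt{3}}{51} \approx 13.0 - 0.033962 i$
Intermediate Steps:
$s{\left(g \right)} = - \frac{i \sqrt{3}}{g}$ ($s{\left(g \right)} = \frac{\left(-1\right) \sqrt{-3}}{g} = \frac{\left(-1\right) i \sqrt{3}}{g} = - \frac{i \sqrt{3}}{g}$)
$\left(380 + s{\left(51 \right)}\right) - 367 = \left(380 - \frac{i \sqrt{3}}{51}\right) - 367 = 13 - \frac{i \sqrt{3}}{51}$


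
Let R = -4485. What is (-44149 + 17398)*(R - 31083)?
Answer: 951479568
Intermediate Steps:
(-44149 + 17398)*(R - 31083) = (-44149 + 17398)*(-4485 - 31083) = -26751*(-35568) = 951479568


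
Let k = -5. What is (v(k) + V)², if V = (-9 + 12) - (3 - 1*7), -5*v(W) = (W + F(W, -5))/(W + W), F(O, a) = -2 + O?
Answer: 28561/625 ≈ 45.698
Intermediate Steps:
v(W) = -(-2 + 2*W)/(10*W) (v(W) = -(W + (-2 + W))/(5*(W + W)) = -(-2 + 2*W)/(5*(2*W)) = -(-2 + 2*W)*1/(2*W)/5 = -(-2 + 2*W)/(10*W))
V = 7 (V = 3 - (3 - 7) = 3 - 1*(-4) = 3 + 4 = 7)
(v(k) + V)² = ((⅕)*(1 - 1*(-5))/(-5) + 7)² = ((⅕)*(-⅕)*(1 + 5) + 7)² = ((⅕)*(-⅕)*6 + 7)² = (-6/25 + 7)² = (169/25)² = 28561/625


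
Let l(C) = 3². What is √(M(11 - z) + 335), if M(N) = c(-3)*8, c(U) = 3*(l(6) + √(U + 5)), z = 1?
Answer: √(551 + 24*√2) ≈ 24.186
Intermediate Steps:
l(C) = 9
c(U) = 27 + 3*√(5 + U) (c(U) = 3*(9 + √(U + 5)) = 3*(9 + √(5 + U)) = 27 + 3*√(5 + U))
M(N) = 216 + 24*√2 (M(N) = (27 + 3*√(5 - 3))*8 = (27 + 3*√2)*8 = 216 + 24*√2)
√(M(11 - z) + 335) = √((216 + 24*√2) + 335) = √(551 + 24*√2)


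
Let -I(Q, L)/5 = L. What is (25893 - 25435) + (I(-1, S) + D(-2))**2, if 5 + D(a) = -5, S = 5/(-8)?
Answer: 32337/64 ≈ 505.27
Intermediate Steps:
S = -5/8 (S = 5*(-1/8) = -5/8 ≈ -0.62500)
I(Q, L) = -5*L
D(a) = -10 (D(a) = -5 - 5 = -10)
(25893 - 25435) + (I(-1, S) + D(-2))**2 = (25893 - 25435) + (-5*(-5/8) - 10)**2 = 458 + (25/8 - 10)**2 = 458 + (-55/8)**2 = 458 + 3025/64 = 32337/64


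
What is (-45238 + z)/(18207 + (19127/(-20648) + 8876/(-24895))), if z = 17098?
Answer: -4821619784800/3119440152469 ≈ -1.5457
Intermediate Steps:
(-45238 + z)/(18207 + (19127/(-20648) + 8876/(-24895))) = (-45238 + 17098)/(18207 + (19127/(-20648) + 8876/(-24895))) = -28140/(18207 + (19127*(-1/20648) + 8876*(-1/24895))) = -28140/(18207 + (-19127/20648 - 8876/24895)) = -28140/(18207 - 659438313/514031960) = -28140/9358320457407/514031960 = -28140*514031960/9358320457407 = -4821619784800/3119440152469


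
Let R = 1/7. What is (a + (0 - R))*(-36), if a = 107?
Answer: -26928/7 ≈ -3846.9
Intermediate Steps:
R = ⅐ (R = 1*(⅐) = ⅐ ≈ 0.14286)
(a + (0 - R))*(-36) = (107 + (0 - 1*⅐))*(-36) = (107 + (0 - ⅐))*(-36) = (107 - ⅐)*(-36) = (748/7)*(-36) = -26928/7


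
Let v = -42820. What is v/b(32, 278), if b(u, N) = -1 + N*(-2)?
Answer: 42820/557 ≈ 76.876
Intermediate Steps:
b(u, N) = -1 - 2*N
v/b(32, 278) = -42820/(-1 - 2*278) = -42820/(-1 - 556) = -42820/(-557) = -42820*(-1/557) = 42820/557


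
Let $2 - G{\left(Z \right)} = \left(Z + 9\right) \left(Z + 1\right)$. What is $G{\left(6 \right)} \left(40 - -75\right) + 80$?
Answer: $-11765$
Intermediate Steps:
$G{\left(Z \right)} = 2 - \left(1 + Z\right) \left(9 + Z\right)$ ($G{\left(Z \right)} = 2 - \left(Z + 9\right) \left(Z + 1\right) = 2 - \left(9 + Z\right) \left(1 + Z\right) = 2 - \left(1 + Z\right) \left(9 + Z\right)$)
$G{\left(6 \right)} \left(40 - -75\right) + 80 = \left(-7 - 6^{2} - 60\right) \left(40 - -75\right) + 80 = \left(-7 - 36 - 60\right) \left(40 + 75\right) + 80 = \left(-7 - 36 - 60\right) 115 + 80 = \left(-103\right) 115 + 80 = -11845 + 80 = -11765$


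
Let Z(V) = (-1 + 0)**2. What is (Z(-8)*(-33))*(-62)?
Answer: 2046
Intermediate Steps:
Z(V) = 1 (Z(V) = (-1)**2 = 1)
(Z(-8)*(-33))*(-62) = (1*(-33))*(-62) = -33*(-62) = 2046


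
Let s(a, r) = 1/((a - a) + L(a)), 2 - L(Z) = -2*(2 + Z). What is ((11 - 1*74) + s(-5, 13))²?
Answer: 64009/16 ≈ 4000.6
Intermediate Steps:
L(Z) = 6 + 2*Z (L(Z) = 2 - (-2)*(2 + Z) = 2 - (-4 - 2*Z) = 2 + (4 + 2*Z) = 6 + 2*Z)
s(a, r) = 1/(6 + 2*a) (s(a, r) = 1/((a - a) + (6 + 2*a)) = 1/(0 + (6 + 2*a)) = 1/(6 + 2*a))
((11 - 1*74) + s(-5, 13))² = ((11 - 1*74) + 1/(2*(3 - 5)))² = ((11 - 74) + (½)/(-2))² = (-63 + (½)*(-½))² = (-63 - ¼)² = (-253/4)² = 64009/16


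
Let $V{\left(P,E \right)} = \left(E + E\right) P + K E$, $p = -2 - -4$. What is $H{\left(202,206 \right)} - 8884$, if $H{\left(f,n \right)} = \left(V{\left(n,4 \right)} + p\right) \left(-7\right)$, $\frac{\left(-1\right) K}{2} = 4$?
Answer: $-20210$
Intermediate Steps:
$K = -8$ ($K = \left(-2\right) 4 = -8$)
$p = 2$ ($p = -2 + 4 = 2$)
$V{\left(P,E \right)} = - 8 E + 2 E P$ ($V{\left(P,E \right)} = \left(E + E\right) P - 8 E = 2 E P - 8 E = - 8 E + 2 E P$)
$H{\left(f,n \right)} = 210 - 56 n$ ($H{\left(f,n \right)} = \left(2 \cdot 4 \left(-4 + n\right) + 2\right) \left(-7\right) = \left(\left(-32 + 8 n\right) + 2\right) \left(-7\right) = \left(-30 + 8 n\right) \left(-7\right) = 210 - 56 n$)
$H{\left(202,206 \right)} - 8884 = \left(210 - 11536\right) - 8884 = -11326 - 8884 = -20210$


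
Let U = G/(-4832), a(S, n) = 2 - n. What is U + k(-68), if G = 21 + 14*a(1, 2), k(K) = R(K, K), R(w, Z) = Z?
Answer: -328597/4832 ≈ -68.004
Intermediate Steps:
k(K) = K
G = 21 (G = 21 + 14*(2 - 1*2) = 21 + 14*(2 - 2) = 21 + 14*0 = 21 + 0 = 21)
U = -21/4832 (U = 21/(-4832) = 21*(-1/4832) = -21/4832 ≈ -0.0043460)
U + k(-68) = -21/4832 - 68 = -328597/4832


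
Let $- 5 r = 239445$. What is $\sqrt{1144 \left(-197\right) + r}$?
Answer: $i \sqrt{273257} \approx 522.74 i$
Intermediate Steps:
$r = -47889$ ($r = \left(- \frac{1}{5}\right) 239445 = -47889$)
$\sqrt{1144 \left(-197\right) + r} = \sqrt{1144 \left(-197\right) - 47889} = \sqrt{-225368 - 47889} = \sqrt{-273257} = i \sqrt{273257}$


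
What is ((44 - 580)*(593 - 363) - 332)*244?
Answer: -30161328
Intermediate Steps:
((44 - 580)*(593 - 363) - 332)*244 = (-536*230 - 332)*244 = (-123280 - 332)*244 = -123612*244 = -30161328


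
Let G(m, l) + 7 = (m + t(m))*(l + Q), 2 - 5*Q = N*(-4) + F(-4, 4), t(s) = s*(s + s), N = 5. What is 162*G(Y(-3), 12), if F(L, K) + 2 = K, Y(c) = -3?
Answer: 37746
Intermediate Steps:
F(L, K) = -2 + K
t(s) = 2*s**2 (t(s) = s*(2*s) = 2*s**2)
Q = 4 (Q = 2/5 - (5*(-4) + (-2 + 4))/5 = 2/5 - (-20 + 2)/5 = 2/5 - 1/5*(-18) = 2/5 + 18/5 = 4)
G(m, l) = -7 + (4 + l)*(m + 2*m**2) (G(m, l) = -7 + (m + 2*m**2)*(l + 4) = -7 + (m + 2*m**2)*(4 + l) = -7 + (4 + l)*(m + 2*m**2))
162*G(Y(-3), 12) = 162*(-7 + 4*(-3) + 8*(-3)**2 + 12*(-3) + 2*12*(-3)**2) = 162*(-7 - 12 + 8*9 - 36 + 2*12*9) = 162*(-7 - 12 + 72 - 36 + 216) = 162*233 = 37746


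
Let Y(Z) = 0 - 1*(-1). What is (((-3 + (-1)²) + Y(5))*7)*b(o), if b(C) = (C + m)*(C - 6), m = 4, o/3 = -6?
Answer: -2352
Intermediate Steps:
Y(Z) = 1 (Y(Z) = 0 + 1 = 1)
o = -18 (o = 3*(-6) = -18)
b(C) = (-6 + C)*(4 + C) (b(C) = (C + 4)*(C - 6) = (4 + C)*(-6 + C) = (-6 + C)*(4 + C))
(((-3 + (-1)²) + Y(5))*7)*b(o) = (((-3 + (-1)²) + 1)*7)*(-24 + (-18)² - 2*(-18)) = (((-3 + 1) + 1)*7)*(-24 + 324 + 36) = ((-2 + 1)*7)*336 = -1*7*336 = -7*336 = -2352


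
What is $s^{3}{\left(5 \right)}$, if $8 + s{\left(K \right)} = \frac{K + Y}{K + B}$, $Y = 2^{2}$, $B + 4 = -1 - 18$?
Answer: $- \frac{4913}{8} \approx -614.13$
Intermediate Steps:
$B = -23$ ($B = -4 - 19 = -23$)
$Y = 4$
$s{\left(K \right)} = -8 + \frac{4 + K}{-23 + K}$ ($s{\left(K \right)} = -8 + \frac{K + 4}{K - 23} = -8 + \frac{4 + K}{-23 + K}$)
$s^{3}{\left(5 \right)} = \left(\frac{188 - 35}{-23 + 5}\right)^{3} = \left(\frac{188 - 35}{-18}\right)^{3} = \left(\left(- \frac{1}{18}\right) 153\right)^{3} = \left(- \frac{17}{2}\right)^{3} = - \frac{4913}{8}$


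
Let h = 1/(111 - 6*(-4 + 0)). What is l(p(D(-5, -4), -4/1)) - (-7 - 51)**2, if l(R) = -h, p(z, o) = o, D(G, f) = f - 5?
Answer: -454141/135 ≈ -3364.0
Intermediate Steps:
D(G, f) = -5 + f
h = 1/135 (h = 1/(111 - 6*(-4)) = 1/(111 + 24) = 1/135 ≈ 0.0074074)
l(R) = -1/135 (l(R) = -1*1/135 = -1/135)
l(p(D(-5, -4), -4/1)) - (-7 - 51)**2 = -1/135 - (-7 - 51)**2 = -1/135 - 1*(-58)**2 = -1/135 - 1*3364 = -1/135 - 3364 = -454141/135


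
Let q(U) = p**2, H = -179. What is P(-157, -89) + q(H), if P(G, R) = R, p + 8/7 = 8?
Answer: -2057/49 ≈ -41.980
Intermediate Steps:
p = 48/7 (p = -8/7 + 8 = 48/7 ≈ 6.8571)
q(U) = 2304/49 (q(U) = (48/7)**2 = 2304/49)
P(-157, -89) + q(H) = -89 + 2304/49 = -2057/49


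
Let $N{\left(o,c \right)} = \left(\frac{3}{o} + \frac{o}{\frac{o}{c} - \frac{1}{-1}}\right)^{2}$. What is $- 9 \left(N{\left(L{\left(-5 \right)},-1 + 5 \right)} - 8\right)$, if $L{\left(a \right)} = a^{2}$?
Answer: $- \frac{22388121}{525625} \approx -42.593$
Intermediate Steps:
$N{\left(o,c \right)} = \left(\frac{3}{o} + \frac{o}{1 + \frac{o}{c}}\right)^{2}$ ($N{\left(o,c \right)} = \left(\frac{3}{o} + \frac{o}{\frac{o}{c} - -1}\right)^{2} = \left(\frac{3}{o} + \frac{o}{\frac{o}{c} + 1}\right)^{2} = \left(\frac{3}{o} + \frac{o}{1 + \frac{o}{c}}\right)^{2}$)
$- 9 \left(N{\left(L{\left(-5 \right)},-1 + 5 \right)} - 8\right) = - 9 \left(\frac{\left(3 \left(-1 + 5\right) + 3 \left(-5\right)^{2} + \left(-1 + 5\right) \left(\left(-5\right)^{2}\right)^{2}\right)^{2}}{625 \left(\left(-1 + 5\right) + \left(-5\right)^{2}\right)^{2}} - 8\right) = - 9 \left(\frac{\left(3 \cdot 4 + 3 \cdot 25 + 4 \cdot 25^{2}\right)^{2}}{625 \left(4 + 25\right)^{2}} - 8\right) = - 9 \left(\frac{\left(12 + 75 + 4 \cdot 625\right)^{2}}{625 \cdot 841} - 8\right) = - 9 \left(\frac{1}{625} \cdot \frac{1}{841} \left(12 + 75 + 2500\right)^{2} - 8\right) = - 9 \left(\frac{1}{625} \cdot \frac{1}{841} \cdot 2587^{2} - 8\right) = - 9 \left(\frac{1}{625} \cdot \frac{1}{841} \cdot 6692569 - 8\right) = - 9 \left(\frac{6692569}{525625} - 8\right) = \left(-9\right) \frac{2487569}{525625} = - \frac{22388121}{525625}$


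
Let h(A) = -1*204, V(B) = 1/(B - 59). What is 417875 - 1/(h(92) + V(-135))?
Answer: 16538239069/39577 ≈ 4.1788e+5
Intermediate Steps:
V(B) = 1/(-59 + B)
h(A) = -204
417875 - 1/(h(92) + V(-135)) = 417875 - 1/(-204 + 1/(-59 - 135)) = 417875 - 1/(-204 + 1/(-194)) = 417875 - 1/(-204 - 1/194) = 417875 - 1/(-39577/194) = 417875 - 1*(-194/39577) = 417875 + 194/39577 = 16538239069/39577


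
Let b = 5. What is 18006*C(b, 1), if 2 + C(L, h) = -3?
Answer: -90030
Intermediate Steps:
C(L, h) = -5 (C(L, h) = -2 - 3 = -5)
18006*C(b, 1) = 18006*(-5) = -90030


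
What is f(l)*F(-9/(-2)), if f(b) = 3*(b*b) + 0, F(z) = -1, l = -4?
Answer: -48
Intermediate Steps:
f(b) = 3*b² (f(b) = 3*b² + 0 = 3*b²)
f(l)*F(-9/(-2)) = (3*(-4)²)*(-1) = (3*16)*(-1) = 48*(-1) = -48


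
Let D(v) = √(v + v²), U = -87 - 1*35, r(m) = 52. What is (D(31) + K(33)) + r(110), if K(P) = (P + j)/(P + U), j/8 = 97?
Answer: 3819/89 + 4*√62 ≈ 74.406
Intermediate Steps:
U = -122 (U = -87 - 35 = -122)
j = 776 (j = 8*97 = 776)
K(P) = (776 + P)/(-122 + P) (K(P) = (P + 776)/(P - 122) = (776 + P)/(-122 + P))
(D(31) + K(33)) + r(110) = (√(31*(1 + 31)) + (776 + 33)/(-122 + 33)) + 52 = (√(31*32) + 809/(-89)) + 52 = (√992 - 1/89*809) + 52 = (4*√62 - 809/89) + 52 = (-809/89 + 4*√62) + 52 = 3819/89 + 4*√62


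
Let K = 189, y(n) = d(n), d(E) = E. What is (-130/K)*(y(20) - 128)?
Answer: 520/7 ≈ 74.286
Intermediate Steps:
y(n) = n
(-130/K)*(y(20) - 128) = (-130/189)*(20 - 128) = -130*1/189*(-108) = -130/189*(-108) = 520/7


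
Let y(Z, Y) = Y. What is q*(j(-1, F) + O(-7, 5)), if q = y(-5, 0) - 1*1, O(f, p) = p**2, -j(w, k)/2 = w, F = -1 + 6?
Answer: -27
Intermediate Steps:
F = 5
j(w, k) = -2*w
q = -1 (q = 0 - 1*1 = 0 - 1 = -1)
q*(j(-1, F) + O(-7, 5)) = -(-2*(-1) + 5**2) = -(2 + 25) = -1*27 = -27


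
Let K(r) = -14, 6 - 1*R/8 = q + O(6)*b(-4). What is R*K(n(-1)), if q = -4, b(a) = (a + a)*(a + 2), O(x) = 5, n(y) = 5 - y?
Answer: 7840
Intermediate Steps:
b(a) = 2*a*(2 + a) (b(a) = (2*a)*(2 + a) = 2*a*(2 + a))
R = -560 (R = 48 - 8*(-4 + 5*(2*(-4)*(2 - 4))) = 48 - 8*(-4 + 5*(2*(-4)*(-2))) = 48 - 8*(-4 + 5*16) = 48 - 8*(-4 + 80) = 48 - 8*76 = 48 - 608 = -560)
R*K(n(-1)) = -560*(-14) = 7840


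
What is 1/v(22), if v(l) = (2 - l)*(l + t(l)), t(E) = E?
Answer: -1/880 ≈ -0.0011364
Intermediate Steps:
v(l) = 2*l*(2 - l) (v(l) = (2 - l)*(l + l) = (2 - l)*(2*l) = 2*l*(2 - l))
1/v(22) = 1/(2*22*(2 - 1*22)) = 1/(2*22*(2 - 22)) = 1/(2*22*(-20)) = 1/(-880) = -1/880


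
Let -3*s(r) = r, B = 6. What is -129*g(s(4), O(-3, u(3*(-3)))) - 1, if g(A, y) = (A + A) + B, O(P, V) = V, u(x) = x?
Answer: -431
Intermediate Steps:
s(r) = -r/3
g(A, y) = 6 + 2*A (g(A, y) = (A + A) + 6 = 2*A + 6 = 6 + 2*A)
-129*g(s(4), O(-3, u(3*(-3)))) - 1 = -129*(6 + 2*(-1/3*4)) - 1 = -129*(6 + 2*(-4/3)) - 1 = -129*(6 - 8/3) - 1 = -129*10/3 - 1 = -430 - 1 = -431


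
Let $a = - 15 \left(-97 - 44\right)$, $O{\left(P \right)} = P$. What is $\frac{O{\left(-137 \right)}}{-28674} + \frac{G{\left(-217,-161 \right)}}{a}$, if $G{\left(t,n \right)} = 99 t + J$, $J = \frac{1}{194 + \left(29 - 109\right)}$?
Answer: $- \frac{649919843}{64014705} \approx -10.153$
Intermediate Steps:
$J = \frac{1}{114}$ ($J = \frac{1}{194 - 80} = \frac{1}{114} \approx 0.0087719$)
$G{\left(t,n \right)} = \frac{1}{114} + 99 t$ ($G{\left(t,n \right)} = 99 t + \frac{1}{114} = \frac{1}{114} + 99 t$)
$a = 2115$ ($a = \left(-15\right) \left(-141\right) = 2115$)
$\frac{O{\left(-137 \right)}}{-28674} + \frac{G{\left(-217,-161 \right)}}{a} = - \frac{137}{-28674} + \frac{\frac{1}{114} + 99 \left(-217\right)}{2115} = \left(-137\right) \left(- \frac{1}{28674}\right) + \left(\frac{1}{114} - 21483\right) \frac{1}{2115} = \frac{137}{28674} - \frac{2449061}{241110} = - \frac{649919843}{64014705}$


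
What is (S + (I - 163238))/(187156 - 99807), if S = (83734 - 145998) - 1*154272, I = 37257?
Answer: -342517/87349 ≈ -3.9212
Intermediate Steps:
S = -216536 (S = -62264 - 154272 = -216536)
(S + (I - 163238))/(187156 - 99807) = (-216536 + (37257 - 163238))/(187156 - 99807) = (-216536 - 125981)/87349 = -342517*1/87349 = -342517/87349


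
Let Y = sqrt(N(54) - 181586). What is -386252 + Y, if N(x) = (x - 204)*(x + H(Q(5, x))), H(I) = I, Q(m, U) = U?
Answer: -386252 + I*sqrt(197786) ≈ -3.8625e+5 + 444.73*I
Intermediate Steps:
N(x) = 2*x*(-204 + x) (N(x) = (x - 204)*(x + x) = (-204 + x)*(2*x) = 2*x*(-204 + x))
Y = I*sqrt(197786) (Y = sqrt(2*54*(-204 + 54) - 181586) = sqrt(2*54*(-150) - 181586) = sqrt(-16200 - 181586) = sqrt(-197786) = I*sqrt(197786) ≈ 444.73*I)
-386252 + Y = -386252 + I*sqrt(197786)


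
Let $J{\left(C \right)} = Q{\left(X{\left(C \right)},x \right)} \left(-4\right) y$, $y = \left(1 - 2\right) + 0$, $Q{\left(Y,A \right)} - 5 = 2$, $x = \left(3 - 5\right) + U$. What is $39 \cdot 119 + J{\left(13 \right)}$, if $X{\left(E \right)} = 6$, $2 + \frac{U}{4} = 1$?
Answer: $4669$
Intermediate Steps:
$U = -4$ ($U = -8 + 4 \cdot 1 = -8 + 4 = -4$)
$x = -6$ ($x = \left(3 - 5\right) - 4 = -2 - 4 = -6$)
$Q{\left(Y,A \right)} = 7$ ($Q{\left(Y,A \right)} = 5 + 2 = 7$)
$y = -1$ ($y = -1 + 0 = -1$)
$J{\left(C \right)} = 28$ ($J{\left(C \right)} = 7 \left(-4\right) \left(-1\right) = \left(-28\right) \left(-1\right) = 28$)
$39 \cdot 119 + J{\left(13 \right)} = 39 \cdot 119 + 28 = 4641 + 28 = 4669$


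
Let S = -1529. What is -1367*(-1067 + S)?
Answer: 3548732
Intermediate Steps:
-1367*(-1067 + S) = -1367*(-1067 - 1529) = -1367*(-2596) = 3548732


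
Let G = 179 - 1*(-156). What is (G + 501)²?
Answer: 698896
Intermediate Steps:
G = 335 (G = 179 + 156 = 335)
(G + 501)² = (335 + 501)² = 836² = 698896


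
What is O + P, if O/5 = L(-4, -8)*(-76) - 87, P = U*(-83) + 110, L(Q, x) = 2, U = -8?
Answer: -421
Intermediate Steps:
P = 774 (P = -8*(-83) + 110 = 664 + 110 = 774)
O = -1195 (O = 5*(2*(-76) - 87) = 5*(-152 - 87) = 5*(-239) = -1195)
O + P = -1195 + 774 = -421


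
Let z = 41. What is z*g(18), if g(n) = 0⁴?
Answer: 0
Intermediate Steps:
g(n) = 0
z*g(18) = 41*0 = 0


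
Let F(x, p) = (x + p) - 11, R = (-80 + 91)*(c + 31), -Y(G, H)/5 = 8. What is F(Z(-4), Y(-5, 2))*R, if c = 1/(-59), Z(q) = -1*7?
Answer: -1166264/59 ≈ -19767.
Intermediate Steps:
Y(G, H) = -40 (Y(G, H) = -5*8 = -40)
Z(q) = -7
c = -1/59 ≈ -0.016949
R = 20108/59 (R = (-80 + 91)*(-1/59 + 31) = 11*(1828/59) = 20108/59 ≈ 340.81)
F(x, p) = -11 + p + x (F(x, p) = (p + x) - 11 = -11 + p + x)
F(Z(-4), Y(-5, 2))*R = (-11 - 40 - 7)*(20108/59) = -58*20108/59 = -1166264/59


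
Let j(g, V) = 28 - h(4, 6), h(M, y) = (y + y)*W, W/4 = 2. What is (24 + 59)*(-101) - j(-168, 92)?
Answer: -8315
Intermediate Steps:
W = 8 (W = 4*2 = 8)
h(M, y) = 16*y (h(M, y) = (y + y)*8 = (2*y)*8 = 16*y)
j(g, V) = -68 (j(g, V) = 28 - 16*6 = 28 - 1*96 = 28 - 96 = -68)
(24 + 59)*(-101) - j(-168, 92) = (24 + 59)*(-101) - 1*(-68) = 83*(-101) + 68 = -8383 + 68 = -8315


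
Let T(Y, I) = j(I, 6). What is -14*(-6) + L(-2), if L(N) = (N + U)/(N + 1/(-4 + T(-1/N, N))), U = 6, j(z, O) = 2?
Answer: 412/5 ≈ 82.400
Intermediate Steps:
T(Y, I) = 2
L(N) = (6 + N)/(-½ + N) (L(N) = (N + 6)/(N + 1/(-4 + 2)) = (6 + N)/(N + 1/(-2)) = (6 + N)/(N - ½) = (6 + N)/(-½ + N))
-14*(-6) + L(-2) = -14*(-6) + 2*(6 - 2)/(-1 + 2*(-2)) = 84 + 2*4/(-1 - 4) = 84 + 2*4/(-5) = 84 + 2*(-⅕)*4 = 84 - 8/5 = 412/5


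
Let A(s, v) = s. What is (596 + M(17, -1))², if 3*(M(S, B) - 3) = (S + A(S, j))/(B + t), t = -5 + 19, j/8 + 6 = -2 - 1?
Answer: 547326025/1521 ≈ 3.5985e+5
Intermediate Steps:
j = -72 (j = -48 + 8*(-2 - 1) = -48 + 8*(-3) = -48 - 24 = -72)
t = 14
M(S, B) = 3 + 2*S/(3*(14 + B)) (M(S, B) = 3 + ((S + S)/(B + 14))/3 = 3 + ((2*S)/(14 + B))/3 = 3 + (2*S/(14 + B))/3 = 3 + 2*S/(3*(14 + B)))
(596 + M(17, -1))² = (596 + (126 + 2*17 + 9*(-1))/(3*(14 - 1)))² = (596 + (⅓)*(126 + 34 - 9)/13)² = (596 + (⅓)*(1/13)*151)² = (596 + 151/39)² = (23395/39)² = 547326025/1521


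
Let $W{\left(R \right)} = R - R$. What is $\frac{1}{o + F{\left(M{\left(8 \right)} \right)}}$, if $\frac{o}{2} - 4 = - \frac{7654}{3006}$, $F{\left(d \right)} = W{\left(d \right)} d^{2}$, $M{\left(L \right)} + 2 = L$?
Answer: $\frac{1503}{4370} \approx 0.34394$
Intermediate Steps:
$W{\left(R \right)} = 0$
$M{\left(L \right)} = -2 + L$
$F{\left(d \right)} = 0$ ($F{\left(d \right)} = 0 d^{2} = 0$)
$o = \frac{4370}{1503}$ ($o = 8 + 2 \left(- \frac{7654}{3006}\right) = 8 + 2 \left(\left(-7654\right) \frac{1}{3006}\right) = 8 + 2 \left(- \frac{3827}{1503}\right) = 8 - \frac{7654}{1503} = \frac{4370}{1503} \approx 2.9075$)
$\frac{1}{o + F{\left(M{\left(8 \right)} \right)}} = \frac{1}{\frac{4370}{1503} + 0} = \frac{1}{\frac{4370}{1503}} = \frac{1503}{4370}$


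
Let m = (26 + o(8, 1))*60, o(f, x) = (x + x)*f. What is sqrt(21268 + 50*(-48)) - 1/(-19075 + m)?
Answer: 1/16555 + 2*sqrt(4717) ≈ 137.36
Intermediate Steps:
o(f, x) = 2*f*x (o(f, x) = (2*x)*f = 2*f*x)
m = 2520 (m = (26 + 2*8*1)*60 = (26 + 16)*60 = 42*60 = 2520)
sqrt(21268 + 50*(-48)) - 1/(-19075 + m) = sqrt(21268 + 50*(-48)) - 1/(-19075 + 2520) = sqrt(21268 - 2400) - 1/(-16555) = sqrt(18868) - 1*(-1/16555) = 2*sqrt(4717) + 1/16555 = 1/16555 + 2*sqrt(4717)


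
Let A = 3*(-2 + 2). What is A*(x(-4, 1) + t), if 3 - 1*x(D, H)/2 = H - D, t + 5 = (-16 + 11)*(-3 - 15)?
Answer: 0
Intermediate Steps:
t = 85 (t = -5 + (-16 + 11)*(-3 - 15) = -5 - 5*(-18) = -5 + 90 = 85)
x(D, H) = 6 - 2*H + 2*D (x(D, H) = 6 - 2*(H - D) = 6 + (-2*H + 2*D) = 6 - 2*H + 2*D)
A = 0 (A = 3*0 = 0)
A*(x(-4, 1) + t) = 0*((6 - 2*1 + 2*(-4)) + 85) = 0*((6 - 2 - 8) + 85) = 0*(-4 + 85) = 0*81 = 0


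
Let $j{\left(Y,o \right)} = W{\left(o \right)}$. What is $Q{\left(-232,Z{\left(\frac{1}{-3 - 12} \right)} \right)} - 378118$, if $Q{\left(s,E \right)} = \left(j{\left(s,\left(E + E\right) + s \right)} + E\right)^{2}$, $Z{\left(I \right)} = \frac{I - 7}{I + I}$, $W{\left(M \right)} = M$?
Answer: $-372789$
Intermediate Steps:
$j{\left(Y,o \right)} = o$
$Z{\left(I \right)} = \frac{-7 + I}{2 I}$
$Q{\left(s,E \right)} = \left(s + 3 E\right)^{2}$ ($Q{\left(s,E \right)} = \left(\left(\left(E + E\right) + s\right) + E\right)^{2} = \left(\left(2 E + s\right) + E\right)^{2} = \left(\left(s + 2 E\right) + E\right)^{2} = \left(s + 3 E\right)^{2}$)
$Q{\left(-232,Z{\left(\frac{1}{-3 - 12} \right)} \right)} - 378118 = \left(-232 + 3 \frac{-7 + \frac{1}{-3 - 12}}{2 \frac{1}{-3 - 12}}\right)^{2} - 378118 = \left(-232 + 3 \frac{-7 + \frac{1}{-15}}{2 \frac{1}{-15}}\right)^{2} - 378118 = \left(-232 + 3 \frac{-7 - \frac{1}{15}}{2 \left(- \frac{1}{15}\right)}\right)^{2} - 378118 = \left(-232 + 3 \cdot \frac{1}{2} \left(-15\right) \left(- \frac{106}{15}\right)\right)^{2} - 378118 = \left(-232 + 3 \cdot 53\right)^{2} - 378118 = \left(-232 + 159\right)^{2} - 378118 = \left(-73\right)^{2} - 378118 = 5329 - 378118 = -372789$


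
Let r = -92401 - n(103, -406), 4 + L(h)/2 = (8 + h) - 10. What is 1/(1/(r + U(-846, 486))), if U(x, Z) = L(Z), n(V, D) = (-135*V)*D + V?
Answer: -5736974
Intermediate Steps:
L(h) = -12 + 2*h (L(h) = -8 + 2*((8 + h) - 10) = -8 + 2*(-2 + h) = -8 + (-4 + 2*h) = -12 + 2*h)
n(V, D) = V - 135*D*V (n(V, D) = -135*D*V + V = V - 135*D*V)
U(x, Z) = -12 + 2*Z
r = -5737934 (r = -92401 - 103*(1 - 135*(-406)) = -92401 - 103*(1 + 54810) = -92401 - 103*54811 = -92401 - 1*5645533 = -92401 - 5645533 = -5737934)
1/(1/(r + U(-846, 486))) = 1/(1/(-5737934 + (-12 + 2*486))) = 1/(1/(-5737934 + (-12 + 972))) = 1/(1/(-5737934 + 960)) = 1/(1/(-5736974)) = 1/(-1/5736974) = -5736974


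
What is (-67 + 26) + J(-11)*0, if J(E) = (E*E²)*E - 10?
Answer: -41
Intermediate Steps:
J(E) = -10 + E⁴ (J(E) = E³*E - 10 = E⁴ - 10 = -10 + E⁴)
(-67 + 26) + J(-11)*0 = (-67 + 26) + (-10 + (-11)⁴)*0 = -41 + (-10 + 14641)*0 = -41 + 14631*0 = -41 + 0 = -41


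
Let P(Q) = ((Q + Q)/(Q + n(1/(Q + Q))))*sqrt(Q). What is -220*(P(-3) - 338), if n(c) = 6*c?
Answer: 74360 - 330*I*sqrt(3) ≈ 74360.0 - 571.58*I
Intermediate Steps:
P(Q) = 2*Q**(3/2)/(Q + 3/Q) (P(Q) = ((Q + Q)/(Q + 6/(Q + Q)))*sqrt(Q) = ((2*Q)/(Q + 6/((2*Q))))*sqrt(Q) = ((2*Q)/(Q + 6*(1/(2*Q))))*sqrt(Q) = ((2*Q)/(Q + 3/Q))*sqrt(Q) = (2*Q/(Q + 3/Q))*sqrt(Q) = 2*Q**(3/2)/(Q + 3/Q))
-220*(P(-3) - 338) = -220*(2*(-3)**(5/2)/(3 + (-3)**2) - 338) = -220*(2*(9*I*sqrt(3))/(3 + 9) - 338) = -220*(2*(9*I*sqrt(3))/12 - 338) = -220*(2*(9*I*sqrt(3))*(1/12) - 338) = -220*(3*I*sqrt(3)/2 - 338) = -220*(-338 + 3*I*sqrt(3)/2) = 74360 - 330*I*sqrt(3)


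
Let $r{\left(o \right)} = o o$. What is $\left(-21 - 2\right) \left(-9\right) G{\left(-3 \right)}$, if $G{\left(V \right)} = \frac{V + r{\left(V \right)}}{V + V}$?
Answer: $-207$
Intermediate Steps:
$r{\left(o \right)} = o^{2}$
$G{\left(V \right)} = \frac{V + V^{2}}{2 V}$ ($G{\left(V \right)} = \frac{V + V^{2}}{V + V} = \frac{V + V^{2}}{2 V}$)
$\left(-21 - 2\right) \left(-9\right) G{\left(-3 \right)} = \left(-21 - 2\right) \left(-9\right) \left(\frac{1}{2} + \frac{1}{2} \left(-3\right)\right) = \left(-23\right) \left(-9\right) \left(\frac{1}{2} - \frac{3}{2}\right) = 207 \left(-1\right) = -207$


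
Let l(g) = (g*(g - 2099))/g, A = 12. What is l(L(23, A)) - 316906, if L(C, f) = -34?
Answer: -319039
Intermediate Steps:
l(g) = -2099 + g (l(g) = (g*(-2099 + g))/g = -2099 + g)
l(L(23, A)) - 316906 = (-2099 - 34) - 316906 = -2133 - 316906 = -319039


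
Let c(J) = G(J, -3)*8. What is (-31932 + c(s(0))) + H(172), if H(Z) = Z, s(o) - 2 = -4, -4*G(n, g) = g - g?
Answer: -31760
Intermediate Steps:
G(n, g) = 0 (G(n, g) = -(g - g)/4 = -1/4*0 = 0)
s(o) = -2 (s(o) = 2 - 4 = -2)
c(J) = 0 (c(J) = 0*8 = 0)
(-31932 + c(s(0))) + H(172) = (-31932 + 0) + 172 = -31932 + 172 = -31760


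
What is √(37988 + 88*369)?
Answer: 2*√17615 ≈ 265.44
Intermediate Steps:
√(37988 + 88*369) = √(37988 + 32472) = √70460 = 2*√17615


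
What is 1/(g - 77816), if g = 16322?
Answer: -1/61494 ≈ -1.6262e-5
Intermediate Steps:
1/(g - 77816) = 1/(16322 - 77816) = 1/(-61494) = -1/61494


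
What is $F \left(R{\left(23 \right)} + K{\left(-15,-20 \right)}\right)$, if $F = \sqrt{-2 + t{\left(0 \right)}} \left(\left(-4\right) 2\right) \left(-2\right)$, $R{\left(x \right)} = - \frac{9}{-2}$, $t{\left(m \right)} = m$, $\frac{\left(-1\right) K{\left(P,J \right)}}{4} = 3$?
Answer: $- 120 i \sqrt{2} \approx - 169.71 i$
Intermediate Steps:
$K{\left(P,J \right)} = -12$ ($K{\left(P,J \right)} = \left(-4\right) 3 = -12$)
$R{\left(x \right)} = \frac{9}{2}$ ($R{\left(x \right)} = \left(-9\right) \left(- \frac{1}{2}\right) = \frac{9}{2}$)
$F = 16 i \sqrt{2}$ ($F = \sqrt{-2 + 0} \left(\left(-4\right) 2\right) \left(-2\right) = \sqrt{-2} \left(-8\right) \left(-2\right) = i \sqrt{2} \left(-8\right) \left(-2\right) = - 8 i \sqrt{2} \left(-2\right) = 16 i \sqrt{2} \approx 22.627 i$)
$F \left(R{\left(23 \right)} + K{\left(-15,-20 \right)}\right) = 16 i \sqrt{2} \left(\frac{9}{2} - 12\right) = 16 i \sqrt{2} \left(- \frac{15}{2}\right) = - 120 i \sqrt{2}$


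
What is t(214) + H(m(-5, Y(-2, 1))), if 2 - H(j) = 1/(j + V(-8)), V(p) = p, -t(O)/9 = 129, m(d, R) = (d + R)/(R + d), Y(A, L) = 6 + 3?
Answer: -8112/7 ≈ -1158.9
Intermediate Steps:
Y(A, L) = 9
m(d, R) = 1 (m(d, R) = (R + d)/(R + d) = 1)
t(O) = -1161 (t(O) = -9*129 = -1161)
H(j) = 2 - 1/(-8 + j) (H(j) = 2 - 1/(j - 8) = 2 - 1/(-8 + j))
t(214) + H(m(-5, Y(-2, 1))) = -1161 + (-17 + 2*1)/(-8 + 1) = -1161 + (-17 + 2)/(-7) = -1161 - 1/7*(-15) = -1161 + 15/7 = -8112/7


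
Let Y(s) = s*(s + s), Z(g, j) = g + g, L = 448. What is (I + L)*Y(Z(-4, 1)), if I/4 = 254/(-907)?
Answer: 51880960/907 ≈ 57201.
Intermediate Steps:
Z(g, j) = 2*g
I = -1016/907 (I = 4*(254/(-907)) = 4*(254*(-1/907)) = 4*(-254/907) = -1016/907 ≈ -1.1202)
Y(s) = 2*s**2 (Y(s) = s*(2*s) = 2*s**2)
(I + L)*Y(Z(-4, 1)) = (-1016/907 + 448)*(2*(2*(-4))**2) = 405320*(2*(-8)**2)/907 = 405320*(2*64)/907 = (405320/907)*128 = 51880960/907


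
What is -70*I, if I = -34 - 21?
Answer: 3850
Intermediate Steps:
I = -55
-70*I = -70*(-55) = 3850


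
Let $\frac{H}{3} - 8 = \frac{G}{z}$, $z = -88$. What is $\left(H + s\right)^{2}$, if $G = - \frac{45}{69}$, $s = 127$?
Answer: $\frac{93433537561}{4096576} \approx 22808.0$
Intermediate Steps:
$G = - \frac{15}{23}$ ($G = \left(-45\right) \frac{1}{69} = - \frac{15}{23} \approx -0.65217$)
$H = \frac{48621}{2024}$ ($H = 24 + 3 \left(- \frac{15}{23 \left(-88\right)}\right) = 24 + 3 \left(\left(- \frac{15}{23}\right) \left(- \frac{1}{88}\right)\right) = 24 + 3 \cdot \frac{15}{2024} = 24 + \frac{45}{2024} = \frac{48621}{2024} \approx 24.022$)
$\left(H + s\right)^{2} = \left(\frac{48621}{2024} + 127\right)^{2} = \left(\frac{305669}{2024}\right)^{2} = \frac{93433537561}{4096576}$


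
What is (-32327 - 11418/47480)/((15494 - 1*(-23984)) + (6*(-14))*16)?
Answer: -767448689/905301160 ≈ -0.84773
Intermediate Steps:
(-32327 - 11418/47480)/((15494 - 1*(-23984)) + (6*(-14))*16) = (-32327 - 11418*1/47480)/((15494 + 23984) - 84*16) = (-32327 - 5709/23740)/(39478 - 1344) = -767448689/23740/38134 = -767448689/23740*1/38134 = -767448689/905301160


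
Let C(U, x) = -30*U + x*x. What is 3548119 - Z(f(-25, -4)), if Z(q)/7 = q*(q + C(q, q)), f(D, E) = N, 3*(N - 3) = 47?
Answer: 96479725/27 ≈ 3.5733e+6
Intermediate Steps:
C(U, x) = x² - 30*U (C(U, x) = -30*U + x² = x² - 30*U)
N = 56/3 (N = 3 + (⅓)*47 = 3 + 47/3 = 56/3 ≈ 18.667)
f(D, E) = 56/3
Z(q) = 7*q*(q² - 29*q) (Z(q) = 7*(q*(q + (q² - 30*q))) = 7*(q*(q² - 29*q)) = 7*q*(q² - 29*q))
3548119 - Z(f(-25, -4)) = 3548119 - 7*(56/3)²*(-29 + 56/3) = 3548119 - 7*3136*(-31)/(9*3) = 3548119 - 1*(-680512/27) = 3548119 + 680512/27 = 96479725/27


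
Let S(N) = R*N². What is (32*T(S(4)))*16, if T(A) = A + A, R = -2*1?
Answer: -32768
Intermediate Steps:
R = -2
S(N) = -2*N²
T(A) = 2*A
(32*T(S(4)))*16 = (32*(2*(-2*4²)))*16 = (32*(2*(-2*16)))*16 = (32*(2*(-32)))*16 = (32*(-64))*16 = -2048*16 = -32768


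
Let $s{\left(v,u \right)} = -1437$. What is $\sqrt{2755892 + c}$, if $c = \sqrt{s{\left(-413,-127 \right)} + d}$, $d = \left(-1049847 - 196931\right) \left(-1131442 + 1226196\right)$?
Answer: $\sqrt{2755892 + i \sqrt{118137204049}} \approx 1663.3 + 103.32 i$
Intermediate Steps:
$d = -118137202612$ ($d = \left(-1246778\right) 94754 = -118137202612$)
$c = i \sqrt{118137204049}$ ($c = \sqrt{-1437 - 118137202612} = \sqrt{-118137204049} = i \sqrt{118137204049} \approx 3.4371 \cdot 10^{5} i$)
$\sqrt{2755892 + c} = \sqrt{2755892 + i \sqrt{118137204049}}$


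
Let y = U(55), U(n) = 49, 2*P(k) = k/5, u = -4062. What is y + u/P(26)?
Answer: -19673/13 ≈ -1513.3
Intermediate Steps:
P(k) = k/10 (P(k) = (k/5)/2 = k/10)
y = 49
y + u/P(26) = 49 - 4062/((⅒)*26) = 49 - 4062/13/5 = 49 - 4062*5/13 = 49 - 20310/13 = -19673/13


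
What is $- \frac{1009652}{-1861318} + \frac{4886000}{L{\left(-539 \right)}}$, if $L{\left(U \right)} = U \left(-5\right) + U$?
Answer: $\frac{162438867102}{71660743} \approx 2266.8$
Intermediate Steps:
$L{\left(U \right)} = - 4 U$ ($L{\left(U \right)} = - 5 U + U = - 4 U$)
$- \frac{1009652}{-1861318} + \frac{4886000}{L{\left(-539 \right)}} = - \frac{1009652}{-1861318} + \frac{4886000}{\left(-4\right) \left(-539\right)} = \left(-1009652\right) \left(- \frac{1}{1861318}\right) + \frac{4886000}{2156} = \frac{504826}{930659} + 4886000 \cdot \frac{1}{2156} = \frac{504826}{930659} + \frac{174500}{77} = \frac{162438867102}{71660743}$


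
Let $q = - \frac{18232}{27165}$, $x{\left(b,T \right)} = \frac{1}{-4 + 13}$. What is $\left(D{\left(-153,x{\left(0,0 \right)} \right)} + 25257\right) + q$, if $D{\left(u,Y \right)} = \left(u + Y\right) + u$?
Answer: $\frac{2033336104}{81495} \approx 24950.0$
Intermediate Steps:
$x{\left(b,T \right)} = \frac{1}{9}$
$D{\left(u,Y \right)} = Y + 2 u$ ($D{\left(u,Y \right)} = \left(Y + u\right) + u = Y + 2 u$)
$q = - \frac{18232}{27165}$ ($q = \left(-18232\right) \frac{1}{27165} = - \frac{18232}{27165} \approx -0.67116$)
$\left(D{\left(-153,x{\left(0,0 \right)} \right)} + 25257\right) + q = \left(\left(\frac{1}{9} + 2 \left(-153\right)\right) + 25257\right) - \frac{18232}{27165} = \left(\left(\frac{1}{9} - 306\right) + 25257\right) - \frac{18232}{27165} = \left(- \frac{2753}{9} + 25257\right) - \frac{18232}{27165} = \frac{224560}{9} - \frac{18232}{27165} = \frac{2033336104}{81495}$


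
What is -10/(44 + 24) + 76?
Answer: 2579/34 ≈ 75.853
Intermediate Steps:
-10/(44 + 24) + 76 = -10/68 + 76 = (1/68)*(-10) + 76 = -5/34 + 76 = 2579/34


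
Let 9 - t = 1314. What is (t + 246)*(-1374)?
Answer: 1455066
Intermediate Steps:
t = -1305 (t = 9 - 1*1314 = 9 - 1314 = -1305)
(t + 246)*(-1374) = (-1305 + 246)*(-1374) = -1059*(-1374) = 1455066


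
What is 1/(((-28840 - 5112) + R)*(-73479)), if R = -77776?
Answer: 1/8209661712 ≈ 1.2181e-10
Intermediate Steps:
1/(((-28840 - 5112) + R)*(-73479)) = 1/((-28840 - 5112) - 77776*(-73479)) = -1/73479/(-33952 - 77776) = -1/73479/(-111728) = -1/111728*(-1/73479) = 1/8209661712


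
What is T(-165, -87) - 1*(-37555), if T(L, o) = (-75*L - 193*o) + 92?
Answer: 66813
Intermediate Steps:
T(L, o) = 92 - 193*o - 75*L (T(L, o) = (-193*o - 75*L) + 92 = 92 - 193*o - 75*L)
T(-165, -87) - 1*(-37555) = (92 - 193*(-87) - 75*(-165)) - 1*(-37555) = (92 + 16791 + 12375) + 37555 = 29258 + 37555 = 66813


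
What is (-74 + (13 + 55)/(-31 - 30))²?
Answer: 20994724/3721 ≈ 5642.2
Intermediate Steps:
(-74 + (13 + 55)/(-31 - 30))² = (-74 + 68/(-61))² = (-74 + 68*(-1/61))² = (-74 - 68/61)² = (-4582/61)² = 20994724/3721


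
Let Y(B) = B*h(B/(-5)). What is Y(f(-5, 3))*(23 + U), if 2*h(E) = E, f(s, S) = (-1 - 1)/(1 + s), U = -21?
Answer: -1/20 ≈ -0.050000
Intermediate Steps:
f(s, S) = -2/(1 + s)
h(E) = E/2
Y(B) = -B**2/10 (Y(B) = B*((B/(-5))/2) = B*((B*(-1/5))/2) = B*((-B/5)/2) = B*(-B/10) = -B**2/10)
Y(f(-5, 3))*(23 + U) = (-4/(1 - 5)**2/10)*(23 - 21) = -(-2/(-4))**2/10*2 = -(-2*(-1/4))**2/10*2 = -(1/2)**2/10*2 = -1/10*1/4*2 = -1/40*2 = -1/20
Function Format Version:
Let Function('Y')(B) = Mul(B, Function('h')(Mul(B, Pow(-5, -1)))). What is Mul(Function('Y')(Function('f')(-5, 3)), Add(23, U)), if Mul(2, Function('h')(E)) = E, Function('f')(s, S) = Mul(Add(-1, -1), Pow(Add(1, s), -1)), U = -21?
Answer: Rational(-1, 20) ≈ -0.050000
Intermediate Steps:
Function('f')(s, S) = Mul(-2, Pow(Add(1, s), -1))
Function('h')(E) = Mul(Rational(1, 2), E)
Function('Y')(B) = Mul(Rational(-1, 10), Pow(B, 2)) (Function('Y')(B) = Mul(B, Mul(Rational(1, 2), Mul(B, Pow(-5, -1)))) = Mul(B, Mul(Rational(1, 2), Mul(B, Rational(-1, 5)))) = Mul(B, Mul(Rational(1, 2), Mul(Rational(-1, 5), B))) = Mul(B, Mul(Rational(-1, 10), B)) = Mul(Rational(-1, 10), Pow(B, 2)))
Mul(Function('Y')(Function('f')(-5, 3)), Add(23, U)) = Mul(Mul(Rational(-1, 10), Pow(Mul(-2, Pow(Add(1, -5), -1)), 2)), Add(23, -21)) = Mul(Mul(Rational(-1, 10), Pow(Mul(-2, Pow(-4, -1)), 2)), 2) = Mul(Mul(Rational(-1, 10), Pow(Mul(-2, Rational(-1, 4)), 2)), 2) = Mul(Mul(Rational(-1, 10), Pow(Rational(1, 2), 2)), 2) = Mul(Mul(Rational(-1, 10), Rational(1, 4)), 2) = Mul(Rational(-1, 40), 2) = Rational(-1, 20)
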